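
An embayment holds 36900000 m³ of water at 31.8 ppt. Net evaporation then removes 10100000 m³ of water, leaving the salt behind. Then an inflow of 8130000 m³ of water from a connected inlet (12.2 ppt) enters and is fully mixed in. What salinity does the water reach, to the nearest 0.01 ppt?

36.43 ppt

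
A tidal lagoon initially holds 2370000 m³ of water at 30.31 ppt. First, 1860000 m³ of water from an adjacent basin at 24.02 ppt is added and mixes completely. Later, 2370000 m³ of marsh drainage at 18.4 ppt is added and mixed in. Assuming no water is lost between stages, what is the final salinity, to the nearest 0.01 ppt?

Conserving salt mass:
Initial salt = 2,370,000×30.31 = 71,834,700
After stage 1: salt = 71,834,700 + 1,860,000×24.02 = 116,511,900; volume = 4,230,000 m³; S = 27.544 ppt
After stage 2: salt = 116,511,900 + 2,370,000×18.4 = 160,119,900; volume = 6,600,000 m³
S = 160,119,900 / 6,600,000 = 24.2606 ppt

24.26 ppt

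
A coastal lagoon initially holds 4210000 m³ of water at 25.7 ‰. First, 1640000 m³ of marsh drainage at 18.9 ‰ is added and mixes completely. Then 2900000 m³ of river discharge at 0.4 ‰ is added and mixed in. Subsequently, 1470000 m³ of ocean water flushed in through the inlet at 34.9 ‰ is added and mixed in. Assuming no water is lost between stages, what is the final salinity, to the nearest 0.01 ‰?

Weighted by volume,
Initial salt = 4,210,000×25.7 = 108,197,000
After stage 1: salt = 108,197,000 + 1,640,000×18.9 = 139,193,000; volume = 5,850,000 m³; S = 23.794 ‰
After stage 2: salt = 139,193,000 + 2,900,000×0.4 = 140,353,000; volume = 8,750,000 m³; S = 16.04 ‰
After stage 3: salt = 140,353,000 + 1,470,000×34.9 = 191,656,000; volume = 10,220,000 m³
S = 191,656,000 / 10,220,000 = 18.753 ‰

18.75 ‰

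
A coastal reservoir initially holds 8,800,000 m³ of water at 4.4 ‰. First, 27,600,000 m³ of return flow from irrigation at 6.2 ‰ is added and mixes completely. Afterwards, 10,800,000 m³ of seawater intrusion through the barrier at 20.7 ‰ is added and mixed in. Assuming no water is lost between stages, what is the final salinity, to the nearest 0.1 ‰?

9.2 ‰

Total salt / total volume:
Initial salt = 8,800,000×4.4 = 38,720,000
After stage 1: salt = 38,720,000 + 27,600,000×6.2 = 209,840,000; volume = 36,400,000 m³; S = 5.765 ‰
After stage 2: salt = 209,840,000 + 10,800,000×20.7 = 433,400,000; volume = 47,200,000 m³
S = 433,400,000 / 47,200,000 = 9.1822 ‰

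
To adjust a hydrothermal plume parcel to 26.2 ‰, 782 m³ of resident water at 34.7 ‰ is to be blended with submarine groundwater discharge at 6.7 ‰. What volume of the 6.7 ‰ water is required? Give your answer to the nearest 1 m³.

341 m³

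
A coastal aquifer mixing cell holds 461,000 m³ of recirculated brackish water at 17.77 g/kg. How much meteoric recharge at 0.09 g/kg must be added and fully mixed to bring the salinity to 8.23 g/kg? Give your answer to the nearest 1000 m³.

Salt balance: 461,000×17.77 + V×0.09 = (461,000+V)×8.23
8,191,970 + 0.09V = 3,794,030 + 8.23V
4,397,940 = 8.14V
V = 540,287.47 m³

540000 m³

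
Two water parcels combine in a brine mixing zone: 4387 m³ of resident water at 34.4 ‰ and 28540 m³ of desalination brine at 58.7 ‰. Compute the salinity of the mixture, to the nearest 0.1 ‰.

By conservation of dissolved salt,
salt = 4,387×34.4 + 28,540×58.7 = 150,912.8 + 1,675,298 = 1,826,210.8
volume = 4,387 + 28,540 = 32,927 m³
S = 1,826,210.8 / 32,927 = 55.462 ‰

55.5 ‰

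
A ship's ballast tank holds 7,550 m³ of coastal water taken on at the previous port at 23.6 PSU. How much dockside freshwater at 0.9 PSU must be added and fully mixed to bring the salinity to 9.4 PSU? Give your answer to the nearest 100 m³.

Salt balance: 7,550×23.6 + V×0.9 = (7,550+V)×9.4
178,180 + 0.9V = 70,970 + 9.4V
107,210 = 8.5V
V = 12,612.94 m³

12600 m³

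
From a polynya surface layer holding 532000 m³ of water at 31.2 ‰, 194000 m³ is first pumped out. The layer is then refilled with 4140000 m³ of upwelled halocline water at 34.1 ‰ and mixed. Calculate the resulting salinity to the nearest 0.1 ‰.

Remaining after removal: 338,000 m³ at 31.2 ‰ (salt = 10,545,600)
After addition: salt = 10,545,600 + 4,140,000×34.1 = 151,719,600; volume = 4,478,000 m³
S = 151,719,600 / 4,478,000 = 33.8811 ‰

33.9 ‰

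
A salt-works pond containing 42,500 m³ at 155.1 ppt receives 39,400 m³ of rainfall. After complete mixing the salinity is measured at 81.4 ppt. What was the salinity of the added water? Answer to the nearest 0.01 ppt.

1.90 ppt

Salt balance: 42,500×155.1 + 39,400×S = 81,900×81.4
6,591,750 + 39,400·S = 6,666,660
S = (6,666,660 − 6,591,750) / 39,400 = 1.9013 ppt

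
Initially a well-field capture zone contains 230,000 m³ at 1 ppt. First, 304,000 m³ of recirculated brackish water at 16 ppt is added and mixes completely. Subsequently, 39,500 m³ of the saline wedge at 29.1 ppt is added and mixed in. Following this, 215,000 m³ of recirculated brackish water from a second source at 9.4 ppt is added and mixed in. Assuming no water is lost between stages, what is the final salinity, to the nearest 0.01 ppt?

By conservation of dissolved salt,
Initial salt = 230,000×1 = 230,000
After stage 1: salt = 230,000 + 304,000×16 = 5,094,000; volume = 534,000 m³; S = 9.539 ppt
After stage 2: salt = 5,094,000 + 39,500×29.1 = 6,243,450; volume = 573,500 m³; S = 10.887 ppt
After stage 3: salt = 6,243,450 + 215,000×9.4 = 8,264,450; volume = 788,500 m³
S = 8,264,450 / 788,500 = 10.4812 ppt

10.48 ppt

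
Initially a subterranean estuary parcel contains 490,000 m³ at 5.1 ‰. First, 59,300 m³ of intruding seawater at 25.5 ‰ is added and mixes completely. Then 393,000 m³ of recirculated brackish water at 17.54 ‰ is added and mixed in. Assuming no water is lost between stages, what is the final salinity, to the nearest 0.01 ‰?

11.57 ‰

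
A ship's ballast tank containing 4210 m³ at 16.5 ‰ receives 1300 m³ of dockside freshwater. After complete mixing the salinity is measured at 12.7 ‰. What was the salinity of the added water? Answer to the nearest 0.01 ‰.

Salt balance: 4,210×16.5 + 1,300×S = 5,510×12.7
69,465 + 1,300·S = 69,977
S = (69,977 − 69,465) / 1,300 = 0.3938 ‰

0.39 ‰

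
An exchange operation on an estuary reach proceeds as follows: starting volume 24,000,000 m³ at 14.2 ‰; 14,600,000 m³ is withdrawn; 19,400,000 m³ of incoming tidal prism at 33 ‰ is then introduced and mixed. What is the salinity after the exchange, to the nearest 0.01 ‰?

26.86 ‰

Remaining after removal: 9,400,000 m³ at 14.2 ‰ (salt = 133,480,000)
After addition: salt = 133,480,000 + 19,400,000×33 = 773,680,000; volume = 28,800,000 m³
S = 773,680,000 / 28,800,000 = 26.8639 ‰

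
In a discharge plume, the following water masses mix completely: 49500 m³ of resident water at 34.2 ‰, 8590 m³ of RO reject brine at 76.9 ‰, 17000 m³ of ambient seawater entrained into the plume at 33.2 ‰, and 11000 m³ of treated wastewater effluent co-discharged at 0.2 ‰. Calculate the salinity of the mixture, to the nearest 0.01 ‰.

Weighted by volume,
salt = 49,500×34.2 + 8,590×76.9 + 17,000×33.2 + 11,000×0.2 = 1,692,900 + 660,571 + 564,400 + 2,200 = 2,920,071
volume = 49,500 + 8,590 + 17,000 + 11,000 = 86,090 m³
S = 2,920,071 / 86,090 = 33.9188 ‰

33.92 ‰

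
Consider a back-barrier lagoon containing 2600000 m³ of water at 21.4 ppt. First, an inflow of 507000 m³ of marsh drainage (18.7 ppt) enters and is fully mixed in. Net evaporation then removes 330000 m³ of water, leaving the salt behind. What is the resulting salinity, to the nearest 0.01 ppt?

After mixing: salt = 2,600,000×21.4 + 507,000×18.7 = 65,120,900; volume = 3,107,000 m³
After evaporation: salt unchanged = 65,120,900; volume = 3,107,000 − 330,000 = 2,777,000 m³
S = 65,120,900 / 2,777,000 = 23.4501 ppt

23.45 ppt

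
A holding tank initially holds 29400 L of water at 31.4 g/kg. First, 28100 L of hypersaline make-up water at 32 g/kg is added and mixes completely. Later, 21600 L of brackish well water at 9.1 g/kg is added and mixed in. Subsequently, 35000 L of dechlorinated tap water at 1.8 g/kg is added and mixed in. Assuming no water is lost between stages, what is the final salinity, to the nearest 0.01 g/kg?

18.25 g/kg

Mass of salt is conserved:
Initial salt = 29,400×31.4 = 923,160
After stage 1: salt = 923,160 + 28,100×32 = 1,822,360; volume = 57,500 L; S = 31.693 g/kg
After stage 2: salt = 1,822,360 + 21,600×9.1 = 2,018,920; volume = 79,100 L; S = 25.524 g/kg
After stage 3: salt = 2,018,920 + 35,000×1.8 = 2,081,920; volume = 114,100 L
S = 2,081,920 / 114,100 = 18.2465 g/kg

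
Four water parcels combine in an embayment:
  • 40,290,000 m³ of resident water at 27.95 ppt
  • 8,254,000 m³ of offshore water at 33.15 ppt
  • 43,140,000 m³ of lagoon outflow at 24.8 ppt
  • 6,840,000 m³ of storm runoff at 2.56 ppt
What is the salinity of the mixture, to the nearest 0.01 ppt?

By conservation of dissolved salt,
salt = 40,290,000×27.95 + 8,254,000×33.15 + 43,140,000×24.8 + 6,840,000×2.56 = 1,126,105,500 + 273,620,100 + 1,069,872,000 + 17,510,400 = 2,487,108,000
volume = 40,290,000 + 8,254,000 + 43,140,000 + 6,840,000 = 98,524,000 m³
S = 2,487,108,000 / 98,524,000 = 25.2437 ppt

25.24 ppt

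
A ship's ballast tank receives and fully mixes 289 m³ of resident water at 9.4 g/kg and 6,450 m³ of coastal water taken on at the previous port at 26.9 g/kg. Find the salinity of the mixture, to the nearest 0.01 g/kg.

26.15 g/kg

Weighted by volume,
salt = 289×9.4 + 6,450×26.9 = 2,716.6 + 173,505 = 176,221.6
volume = 289 + 6,450 = 6,739 m³
S = 176,221.6 / 6,739 = 26.1495 g/kg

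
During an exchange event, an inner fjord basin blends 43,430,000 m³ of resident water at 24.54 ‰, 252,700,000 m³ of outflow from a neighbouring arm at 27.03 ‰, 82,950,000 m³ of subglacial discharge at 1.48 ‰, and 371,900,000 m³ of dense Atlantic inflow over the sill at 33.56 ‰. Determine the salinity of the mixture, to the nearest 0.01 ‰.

27.30 ‰

Total salt / total volume:
salt = 43,430,000×24.54 + 252,700,000×27.03 + 82,950,000×1.48 + 371,900,000×33.56 = 1,065,772,200 + 6,830,481,000 + 122,766,000 + 12,480,964,000 = 20,499,983,200
volume = 43,430,000 + 252,700,000 + 82,950,000 + 371,900,000 = 750,980,000 m³
S = 20,499,983,200 / 750,980,000 = 27.2976 ‰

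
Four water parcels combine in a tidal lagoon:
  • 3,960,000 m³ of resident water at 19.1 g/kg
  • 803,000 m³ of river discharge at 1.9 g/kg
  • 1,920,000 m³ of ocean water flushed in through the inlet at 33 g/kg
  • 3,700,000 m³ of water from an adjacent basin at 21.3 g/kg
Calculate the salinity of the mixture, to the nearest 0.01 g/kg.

21.12 g/kg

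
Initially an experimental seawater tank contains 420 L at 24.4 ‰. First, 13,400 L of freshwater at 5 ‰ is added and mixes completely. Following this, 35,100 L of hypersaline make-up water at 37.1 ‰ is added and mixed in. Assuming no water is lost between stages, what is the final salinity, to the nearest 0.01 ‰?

Salt balance:
Initial salt = 420×24.4 = 10,248
After stage 1: salt = 10,248 + 13,400×5 = 77,248; volume = 13,820 L; S = 5.59 ‰
After stage 2: salt = 77,248 + 35,100×37.1 = 1,379,458; volume = 48,920 L
S = 1,379,458 / 48,920 = 28.1982 ‰

28.20 ‰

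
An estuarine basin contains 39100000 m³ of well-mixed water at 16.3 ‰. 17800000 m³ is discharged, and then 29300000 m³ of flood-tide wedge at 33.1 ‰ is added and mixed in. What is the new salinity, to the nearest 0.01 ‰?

26.03 ‰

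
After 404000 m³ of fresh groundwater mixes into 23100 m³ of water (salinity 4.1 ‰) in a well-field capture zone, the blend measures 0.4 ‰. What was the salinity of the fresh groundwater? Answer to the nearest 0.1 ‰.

0.2 ‰

Salt balance: 23,100×4.1 + 404,000×S = 427,100×0.4
94,710 + 404,000·S = 170,840
S = (170,840 − 94,710) / 404,000 = 0.1884 ‰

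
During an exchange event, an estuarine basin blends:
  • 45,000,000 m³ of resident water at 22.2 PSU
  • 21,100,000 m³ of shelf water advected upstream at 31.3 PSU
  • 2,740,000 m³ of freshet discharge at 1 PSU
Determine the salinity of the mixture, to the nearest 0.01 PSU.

Mass of salt is conserved:
salt = 45,000,000×22.2 + 21,100,000×31.3 + 2,740,000×1 = 999,000,000 + 660,430,000 + 2,740,000 = 1,662,170,000
volume = 45,000,000 + 21,100,000 + 2,740,000 = 68,840,000 m³
S = 1,662,170,000 / 68,840,000 = 24.1454 PSU

24.15 PSU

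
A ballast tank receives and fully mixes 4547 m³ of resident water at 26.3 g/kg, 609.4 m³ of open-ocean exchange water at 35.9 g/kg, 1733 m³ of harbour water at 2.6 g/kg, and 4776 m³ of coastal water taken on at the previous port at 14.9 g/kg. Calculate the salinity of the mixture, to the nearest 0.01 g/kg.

18.61 g/kg

Mass of salt is conserved:
salt = 4,547×26.3 + 609.4×35.9 + 1,733×2.6 + 4,776×14.9 = 119,586.1 + 21,877.46 + 4,505.8 + 71,162.4 = 217,131.76
volume = 4,547 + 609.4 + 1,733 + 4,776 = 11,665.4 m³
S = 217,131.76 / 11,665.4 = 18.6133 g/kg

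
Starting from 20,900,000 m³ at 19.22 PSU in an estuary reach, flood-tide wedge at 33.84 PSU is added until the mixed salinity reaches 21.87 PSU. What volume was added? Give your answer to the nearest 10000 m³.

4630000 m³

Salt balance: 20,900,000×19.22 + V×33.84 = (20,900,000+V)×21.87
401,698,000 + 33.84V = 457,083,000 + 21.87V
55,385,000 = 11.97V
V = 4,626,984.13 m³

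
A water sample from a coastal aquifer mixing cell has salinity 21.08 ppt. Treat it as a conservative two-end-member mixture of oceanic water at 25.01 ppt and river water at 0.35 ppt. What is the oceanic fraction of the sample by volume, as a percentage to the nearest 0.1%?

Let g be the oceanic fraction. Salt balance per unit volume:
g×25.01 + (1−g)×0.35 = 21.08
g = (21.08 − 0.35) / (25.01 − 0.35) = 20.73/24.66 = 0.8406

84.1%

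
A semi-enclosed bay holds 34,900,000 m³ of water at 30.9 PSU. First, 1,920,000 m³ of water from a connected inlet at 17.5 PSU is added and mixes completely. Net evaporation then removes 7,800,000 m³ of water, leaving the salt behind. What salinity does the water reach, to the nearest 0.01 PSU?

38.32 PSU

After mixing: salt = 34,900,000×30.9 + 1,920,000×17.5 = 1,112,010,000; volume = 36,820,000 m³
After evaporation: salt unchanged = 1,112,010,000; volume = 36,820,000 − 7,800,000 = 29,020,000 m³
S = 1,112,010,000 / 29,020,000 = 38.3187 PSU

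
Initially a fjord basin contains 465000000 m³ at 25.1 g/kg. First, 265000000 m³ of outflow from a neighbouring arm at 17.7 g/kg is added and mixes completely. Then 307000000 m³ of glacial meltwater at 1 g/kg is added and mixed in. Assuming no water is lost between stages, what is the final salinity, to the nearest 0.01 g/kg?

Weighted by volume,
Initial salt = 465,000,000×25.1 = 11,671,500,000
After stage 1: salt = 11,671,500,000 + 265,000,000×17.7 = 16,362,000,000; volume = 730,000,000 m³; S = 22.414 g/kg
After stage 2: salt = 16,362,000,000 + 307,000,000×1 = 16,669,000,000; volume = 1,037,000,000 m³
S = 16,669,000,000 / 1,037,000,000 = 16.0743 g/kg

16.07 g/kg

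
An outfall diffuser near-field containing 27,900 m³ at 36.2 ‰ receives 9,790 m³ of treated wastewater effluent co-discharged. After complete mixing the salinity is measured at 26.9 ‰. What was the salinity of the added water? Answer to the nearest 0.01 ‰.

Salt balance: 27,900×36.2 + 9,790×S = 37,690×26.9
1,009,980 + 9,790·S = 1,013,861
S = (1,013,861 − 1,009,980) / 9,790 = 0.3964 ‰

0.40 ‰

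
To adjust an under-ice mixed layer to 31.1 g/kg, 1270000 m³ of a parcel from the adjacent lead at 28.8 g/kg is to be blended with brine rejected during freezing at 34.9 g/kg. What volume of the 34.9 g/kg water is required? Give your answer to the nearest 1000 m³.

Salt balance: 1,270,000×28.8 + V×34.9 = (1,270,000+V)×31.1
36,576,000 + 34.9V = 39,497,000 + 31.1V
2,921,000 = 3.8V
V = 768,684.21 m³

769000 m³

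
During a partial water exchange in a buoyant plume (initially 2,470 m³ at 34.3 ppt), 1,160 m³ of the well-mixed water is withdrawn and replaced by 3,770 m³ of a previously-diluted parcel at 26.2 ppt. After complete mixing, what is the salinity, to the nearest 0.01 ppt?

28.29 ppt

Remaining after removal: 1,310 m³ at 34.3 ppt (salt = 44,933)
After addition: salt = 44,933 + 3,770×26.2 = 143,707; volume = 5,080 m³
S = 143,707 / 5,080 = 28.2888 ppt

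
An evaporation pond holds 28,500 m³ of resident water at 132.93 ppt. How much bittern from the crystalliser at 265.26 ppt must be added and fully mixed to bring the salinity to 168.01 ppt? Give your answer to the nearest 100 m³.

Salt balance: 28,500×132.93 + V×265.26 = (28,500+V)×168.01
3,788,505 + 265.26V = 4,788,285 + 168.01V
999,780 = 97.25V
V = 10,280.51 m³

10300 m³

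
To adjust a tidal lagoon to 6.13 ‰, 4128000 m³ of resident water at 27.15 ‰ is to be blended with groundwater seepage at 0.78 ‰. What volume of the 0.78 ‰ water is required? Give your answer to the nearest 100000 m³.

16200000 m³

Salt balance: 4,128,000×27.15 + V×0.78 = (4,128,000+V)×6.13
112,075,200 + 0.78V = 25,304,640 + 6.13V
86,770,560 = 5.35V
V = 16,218,796.26 m³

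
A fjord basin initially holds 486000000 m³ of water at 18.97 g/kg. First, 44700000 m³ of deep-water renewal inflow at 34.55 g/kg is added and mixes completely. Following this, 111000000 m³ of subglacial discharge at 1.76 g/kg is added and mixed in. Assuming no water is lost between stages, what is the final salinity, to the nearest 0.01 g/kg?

Weighted by volume,
Initial salt = 486,000,000×18.97 = 9,219,420,000
After stage 1: salt = 9,219,420,000 + 44,700,000×34.55 = 10,763,805,000; volume = 530,700,000 m³; S = 20.282 g/kg
After stage 2: salt = 10,763,805,000 + 111,000,000×1.76 = 10,959,165,000; volume = 641,700,000 m³
S = 10,959,165,000 / 641,700,000 = 17.0783 g/kg

17.08 g/kg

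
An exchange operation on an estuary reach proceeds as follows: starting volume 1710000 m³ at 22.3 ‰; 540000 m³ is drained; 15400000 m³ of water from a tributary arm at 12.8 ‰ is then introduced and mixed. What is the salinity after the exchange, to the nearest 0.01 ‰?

13.47 ‰

Remaining after removal: 1,170,000 m³ at 22.3 ‰ (salt = 26,091,000)
After addition: salt = 26,091,000 + 15,400,000×12.8 = 223,211,000; volume = 16,570,000 m³
S = 223,211,000 / 16,570,000 = 13.4708 ‰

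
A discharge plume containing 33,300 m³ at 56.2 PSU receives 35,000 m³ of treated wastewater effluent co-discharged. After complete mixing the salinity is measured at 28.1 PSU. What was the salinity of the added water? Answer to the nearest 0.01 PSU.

1.36 PSU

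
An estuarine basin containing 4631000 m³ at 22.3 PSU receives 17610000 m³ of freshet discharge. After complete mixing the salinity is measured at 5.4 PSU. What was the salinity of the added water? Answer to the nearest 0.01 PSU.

Salt balance: 4,631,000×22.3 + 17,610,000×S = 22,241,000×5.4
103,271,300 + 17,610,000·S = 120,101,400
S = (120,101,400 − 103,271,300) / 17,610,000 = 0.9557 PSU

0.96 PSU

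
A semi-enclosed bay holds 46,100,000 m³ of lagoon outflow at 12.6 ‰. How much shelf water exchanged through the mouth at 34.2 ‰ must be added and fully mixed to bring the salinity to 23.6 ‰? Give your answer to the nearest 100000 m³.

47800000 m³

Salt balance: 46,100,000×12.6 + V×34.2 = (46,100,000+V)×23.6
580,860,000 + 34.2V = 1,087,960,000 + 23.6V
507,100,000 = 10.6V
V = 47,839,622.64 m³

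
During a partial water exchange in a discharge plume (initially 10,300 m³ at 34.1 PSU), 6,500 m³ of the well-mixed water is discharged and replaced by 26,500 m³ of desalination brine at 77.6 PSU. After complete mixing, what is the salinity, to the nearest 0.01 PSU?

72.14 PSU

Remaining after removal: 3,800 m³ at 34.1 PSU (salt = 129,580)
After addition: salt = 129,580 + 26,500×77.6 = 2,185,980; volume = 30,300 m³
S = 2,185,980 / 30,300 = 72.1446 PSU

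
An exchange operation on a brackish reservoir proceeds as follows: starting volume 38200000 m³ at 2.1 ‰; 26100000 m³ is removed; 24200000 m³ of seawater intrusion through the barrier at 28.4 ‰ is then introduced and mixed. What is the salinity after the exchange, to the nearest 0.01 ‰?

Remaining after removal: 12,100,000 m³ at 2.1 ‰ (salt = 25,410,000)
After addition: salt = 25,410,000 + 24,200,000×28.4 = 712,690,000; volume = 36,300,000 m³
S = 712,690,000 / 36,300,000 = 19.6333 ‰

19.63 ‰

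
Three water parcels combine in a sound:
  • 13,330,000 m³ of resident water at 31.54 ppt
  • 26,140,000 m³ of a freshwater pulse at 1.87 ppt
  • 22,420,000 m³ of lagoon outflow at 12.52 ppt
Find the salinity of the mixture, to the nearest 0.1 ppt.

12.1 ppt

By conservation of dissolved salt,
salt = 13,330,000×31.54 + 26,140,000×1.87 + 22,420,000×12.52 = 420,428,200 + 48,881,800 + 280,698,400 = 750,008,400
volume = 13,330,000 + 26,140,000 + 22,420,000 = 61,890,000 m³
S = 750,008,400 / 61,890,000 = 12.118 ppt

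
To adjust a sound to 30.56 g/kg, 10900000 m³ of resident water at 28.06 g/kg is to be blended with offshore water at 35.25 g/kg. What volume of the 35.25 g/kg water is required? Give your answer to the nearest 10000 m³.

5810000 m³

Salt balance: 10,900,000×28.06 + V×35.25 = (10,900,000+V)×30.56
305,854,000 + 35.25V = 333,104,000 + 30.56V
27,250,000 = 4.69V
V = 5,810,234.54 m³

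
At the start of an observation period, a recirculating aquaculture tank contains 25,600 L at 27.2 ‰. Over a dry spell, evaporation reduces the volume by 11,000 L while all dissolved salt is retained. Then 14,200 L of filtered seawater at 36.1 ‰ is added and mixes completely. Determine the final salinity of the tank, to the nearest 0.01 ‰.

After evaporation: salt = 25,600×27.2 = 696,320; volume = 25,600 − 11,000 = 14,600 L
After mixing: salt = 696,320 + 14,200×36.1 = 1,208,940; volume = 14,600 + 14,200 = 28,800 L
S = 1,208,940 / 28,800 = 41.9771 ‰

41.98 ‰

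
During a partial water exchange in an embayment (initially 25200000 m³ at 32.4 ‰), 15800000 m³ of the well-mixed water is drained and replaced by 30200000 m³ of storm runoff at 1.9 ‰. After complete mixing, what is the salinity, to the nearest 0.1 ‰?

9.1 ‰

Remaining after removal: 9,400,000 m³ at 32.4 ‰ (salt = 304,560,000)
After addition: salt = 304,560,000 + 30,200,000×1.9 = 361,940,000; volume = 39,600,000 m³
S = 361,940,000 / 39,600,000 = 9.1399 ‰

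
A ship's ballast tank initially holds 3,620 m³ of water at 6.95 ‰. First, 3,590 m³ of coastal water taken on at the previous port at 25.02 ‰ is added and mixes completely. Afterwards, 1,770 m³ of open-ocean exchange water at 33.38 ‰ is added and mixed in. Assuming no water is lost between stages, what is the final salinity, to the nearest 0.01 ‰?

Weighted by volume,
Initial salt = 3,620×6.95 = 25,159
After stage 1: salt = 25,159 + 3,590×25.02 = 114,980.8; volume = 7,210 m³; S = 15.947 ‰
After stage 2: salt = 114,980.8 + 1,770×33.38 = 174,063.4; volume = 8,980 m³
S = 174,063.4 / 8,980 = 19.3835 ‰

19.38 ‰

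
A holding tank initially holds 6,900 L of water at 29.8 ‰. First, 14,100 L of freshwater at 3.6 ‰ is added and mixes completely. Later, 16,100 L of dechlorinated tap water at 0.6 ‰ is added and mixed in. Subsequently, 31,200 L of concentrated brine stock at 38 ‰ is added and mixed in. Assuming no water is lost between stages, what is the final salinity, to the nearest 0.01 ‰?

Conserving salt mass:
Initial salt = 6,900×29.8 = 205,620
After stage 1: salt = 205,620 + 14,100×3.6 = 256,380; volume = 21,000 L; S = 12.209 ‰
After stage 2: salt = 256,380 + 16,100×0.6 = 266,040; volume = 37,100 L; S = 7.171 ‰
After stage 3: salt = 266,040 + 31,200×38 = 1,451,640; volume = 68,300 L
S = 1,451,640 / 68,300 = 21.2539 ‰

21.25 ‰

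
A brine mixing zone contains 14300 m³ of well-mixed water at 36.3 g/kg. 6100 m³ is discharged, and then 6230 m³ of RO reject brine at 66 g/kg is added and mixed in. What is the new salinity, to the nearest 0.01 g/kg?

Remaining after removal: 8,200 m³ at 36.3 g/kg (salt = 297,660)
After addition: salt = 297,660 + 6,230×66 = 708,840; volume = 14,430 m³
S = 708,840 / 14,430 = 49.1227 g/kg

49.12 g/kg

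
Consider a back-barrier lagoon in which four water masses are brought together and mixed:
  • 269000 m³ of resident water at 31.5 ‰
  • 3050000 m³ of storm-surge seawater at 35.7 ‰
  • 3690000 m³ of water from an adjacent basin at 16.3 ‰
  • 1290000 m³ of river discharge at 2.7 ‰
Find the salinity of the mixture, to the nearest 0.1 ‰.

By conservation of dissolved salt,
salt = 269,000×31.5 + 3,050,000×35.7 + 3,690,000×16.3 + 1,290,000×2.7 = 8,473,500 + 108,885,000 + 60,147,000 + 3,483,000 = 180,988,500
volume = 269,000 + 3,050,000 + 3,690,000 + 1,290,000 = 8,299,000 m³
S = 180,988,500 / 8,299,000 = 21.808 ‰

21.8 ‰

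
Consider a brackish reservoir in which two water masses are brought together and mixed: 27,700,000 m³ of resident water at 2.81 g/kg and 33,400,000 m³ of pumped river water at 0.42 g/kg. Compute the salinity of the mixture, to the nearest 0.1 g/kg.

Total salt / total volume:
salt = 27,700,000×2.81 + 33,400,000×0.42 = 77,837,000 + 14,028,000 = 91,865,000
volume = 27,700,000 + 33,400,000 = 61,100,000 m³
S = 91,865,000 / 61,100,000 = 1.504 g/kg

1.5 g/kg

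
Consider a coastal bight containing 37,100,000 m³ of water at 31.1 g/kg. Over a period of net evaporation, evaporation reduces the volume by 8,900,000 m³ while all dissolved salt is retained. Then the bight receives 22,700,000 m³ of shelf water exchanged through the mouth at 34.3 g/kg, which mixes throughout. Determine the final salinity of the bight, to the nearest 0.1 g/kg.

38.0 g/kg

After evaporation: salt = 37,100,000×31.1 = 1,153,810,000; volume = 37,100,000 − 8,900,000 = 28,200,000 m³
After mixing: salt = 1,153,810,000 + 22,700,000×34.3 = 1,932,420,000; volume = 28,200,000 + 22,700,000 = 50,900,000 m³
S = 1,932,420,000 / 50,900,000 = 37.965 g/kg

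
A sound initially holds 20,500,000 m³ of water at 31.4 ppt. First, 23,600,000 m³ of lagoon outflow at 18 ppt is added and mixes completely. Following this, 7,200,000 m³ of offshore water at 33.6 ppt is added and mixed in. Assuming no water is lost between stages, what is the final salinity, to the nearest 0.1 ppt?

25.5 ppt

Conserving salt mass:
Initial salt = 20,500,000×31.4 = 643,700,000
After stage 1: salt = 643,700,000 + 23,600,000×18 = 1,068,500,000; volume = 44,100,000 m³; S = 24.229 ppt
After stage 2: salt = 1,068,500,000 + 7,200,000×33.6 = 1,310,420,000; volume = 51,300,000 m³
S = 1,310,420,000 / 51,300,000 = 25.5442 ppt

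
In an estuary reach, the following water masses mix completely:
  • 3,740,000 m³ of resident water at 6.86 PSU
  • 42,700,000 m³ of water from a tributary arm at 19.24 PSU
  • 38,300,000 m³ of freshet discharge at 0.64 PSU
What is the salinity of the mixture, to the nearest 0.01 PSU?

10.29 PSU

Weighted by volume,
salt = 3,740,000×6.86 + 42,700,000×19.24 + 38,300,000×0.64 = 25,656,400 + 821,548,000 + 24,512,000 = 871,716,400
volume = 3,740,000 + 42,700,000 + 38,300,000 = 84,740,000 m³
S = 871,716,400 / 84,740,000 = 10.287 PSU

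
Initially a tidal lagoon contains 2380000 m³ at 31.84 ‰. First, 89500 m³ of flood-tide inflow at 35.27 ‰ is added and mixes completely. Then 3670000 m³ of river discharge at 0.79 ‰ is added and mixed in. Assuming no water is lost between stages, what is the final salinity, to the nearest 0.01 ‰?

13.33 ‰

By conservation of dissolved salt,
Initial salt = 2,380,000×31.84 = 75,779,200
After stage 1: salt = 75,779,200 + 89,500×35.27 = 78,935,865; volume = 2,469,500 m³; S = 31.964 ‰
After stage 2: salt = 78,935,865 + 3,670,000×0.79 = 81,835,165; volume = 6,139,500 m³
S = 81,835,165 / 6,139,500 = 13.3293 ‰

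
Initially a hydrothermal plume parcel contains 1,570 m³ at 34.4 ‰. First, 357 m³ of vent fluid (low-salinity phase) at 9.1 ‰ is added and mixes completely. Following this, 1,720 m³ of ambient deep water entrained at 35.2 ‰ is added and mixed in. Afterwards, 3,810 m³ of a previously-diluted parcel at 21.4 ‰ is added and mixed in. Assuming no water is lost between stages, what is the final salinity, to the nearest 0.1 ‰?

26.7 ‰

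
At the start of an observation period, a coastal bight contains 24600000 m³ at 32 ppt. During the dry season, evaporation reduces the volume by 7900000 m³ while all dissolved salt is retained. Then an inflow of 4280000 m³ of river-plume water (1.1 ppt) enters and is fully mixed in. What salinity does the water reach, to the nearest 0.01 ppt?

37.75 ppt

After evaporation: salt = 24,600,000×32 = 787,200,000; volume = 24,600,000 − 7,900,000 = 16,700,000 m³
After mixing: salt = 787,200,000 + 4,280,000×1.1 = 791,908,000; volume = 16,700,000 + 4,280,000 = 20,980,000 m³
S = 791,908,000 / 20,980,000 = 37.7459 ppt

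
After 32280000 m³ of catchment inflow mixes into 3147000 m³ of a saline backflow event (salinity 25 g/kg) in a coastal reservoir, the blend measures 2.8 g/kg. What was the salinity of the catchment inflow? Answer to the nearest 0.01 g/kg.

Salt balance: 3,147,000×25 + 32,280,000×S = 35,427,000×2.8
78,675,000 + 32,280,000·S = 99,195,600
S = (99,195,600 − 78,675,000) / 32,280,000 = 0.6357 g/kg

0.64 g/kg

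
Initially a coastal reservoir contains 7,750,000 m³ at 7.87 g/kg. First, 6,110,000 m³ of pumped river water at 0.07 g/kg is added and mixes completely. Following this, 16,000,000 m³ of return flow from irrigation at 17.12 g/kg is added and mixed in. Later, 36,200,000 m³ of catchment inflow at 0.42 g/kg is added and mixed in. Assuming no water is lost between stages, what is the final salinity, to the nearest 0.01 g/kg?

5.31 g/kg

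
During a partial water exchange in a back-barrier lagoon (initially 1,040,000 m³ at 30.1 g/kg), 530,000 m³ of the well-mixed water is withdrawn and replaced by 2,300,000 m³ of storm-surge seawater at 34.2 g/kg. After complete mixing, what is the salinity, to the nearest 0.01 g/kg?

33.46 g/kg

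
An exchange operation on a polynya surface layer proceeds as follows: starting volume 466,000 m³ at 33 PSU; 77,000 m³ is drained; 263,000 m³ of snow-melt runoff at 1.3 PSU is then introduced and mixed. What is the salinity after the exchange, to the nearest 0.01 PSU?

20.21 PSU

Remaining after removal: 389,000 m³ at 33 PSU (salt = 12,837,000)
After addition: salt = 12,837,000 + 263,000×1.3 = 13,178,900; volume = 652,000 m³
S = 13,178,900 / 652,000 = 20.213 PSU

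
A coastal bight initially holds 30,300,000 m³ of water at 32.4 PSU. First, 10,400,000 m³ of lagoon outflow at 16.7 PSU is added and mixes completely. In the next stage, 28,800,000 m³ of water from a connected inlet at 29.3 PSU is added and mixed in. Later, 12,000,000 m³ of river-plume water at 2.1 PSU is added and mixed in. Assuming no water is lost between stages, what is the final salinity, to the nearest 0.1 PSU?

24.8 PSU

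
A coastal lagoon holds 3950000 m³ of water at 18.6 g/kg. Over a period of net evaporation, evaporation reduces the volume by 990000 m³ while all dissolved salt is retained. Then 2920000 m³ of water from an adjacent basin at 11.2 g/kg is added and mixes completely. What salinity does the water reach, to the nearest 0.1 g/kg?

18.1 g/kg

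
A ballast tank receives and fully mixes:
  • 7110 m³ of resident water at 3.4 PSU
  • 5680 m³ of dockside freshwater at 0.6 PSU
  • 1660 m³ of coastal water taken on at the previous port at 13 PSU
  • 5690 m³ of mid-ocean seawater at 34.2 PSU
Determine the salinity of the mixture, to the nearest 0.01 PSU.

12.10 PSU

Conserving salt mass:
salt = 7,110×3.4 + 5,680×0.6 + 1,660×13 + 5,690×34.2 = 24,174 + 3,408 + 21,580 + 194,598 = 243,760
volume = 7,110 + 5,680 + 1,660 + 5,690 = 20,140 m³
S = 243,760 / 20,140 = 12.1033 PSU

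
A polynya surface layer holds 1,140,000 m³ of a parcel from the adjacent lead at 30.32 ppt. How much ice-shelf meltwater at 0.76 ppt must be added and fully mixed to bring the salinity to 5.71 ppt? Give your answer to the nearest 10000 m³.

5670000 m³

Salt balance: 1,140,000×30.32 + V×0.76 = (1,140,000+V)×5.71
34,564,800 + 0.76V = 6,509,400 + 5.71V
28,055,400 = 4.95V
V = 5,667,757.58 m³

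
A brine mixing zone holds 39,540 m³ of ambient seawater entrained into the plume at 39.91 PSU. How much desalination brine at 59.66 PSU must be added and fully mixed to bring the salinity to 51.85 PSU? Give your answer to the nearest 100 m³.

60400 m³

Salt balance: 39,540×39.91 + V×59.66 = (39,540+V)×51.85
1,578,041.4 + 59.66V = 2,050,149 + 51.85V
472,107.6 = 7.81V
V = 60,449.12 m³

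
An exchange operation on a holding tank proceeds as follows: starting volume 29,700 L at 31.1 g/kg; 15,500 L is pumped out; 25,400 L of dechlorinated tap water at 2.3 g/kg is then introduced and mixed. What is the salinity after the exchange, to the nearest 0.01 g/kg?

12.63 g/kg

Remaining after removal: 14,200 L at 31.1 g/kg (salt = 441,620)
After addition: salt = 441,620 + 25,400×2.3 = 500,040; volume = 39,600 L
S = 500,040 / 39,600 = 12.6273 g/kg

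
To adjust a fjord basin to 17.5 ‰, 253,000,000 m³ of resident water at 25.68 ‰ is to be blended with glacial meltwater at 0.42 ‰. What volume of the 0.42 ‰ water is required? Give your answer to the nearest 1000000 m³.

121000000 m³

Salt balance: 253,000,000×25.68 + V×0.42 = (253,000,000+V)×17.5
6,497,040,000 + 0.42V = 4,427,500,000 + 17.5V
2,069,540,000 = 17.08V
V = 121,167,447.31 m³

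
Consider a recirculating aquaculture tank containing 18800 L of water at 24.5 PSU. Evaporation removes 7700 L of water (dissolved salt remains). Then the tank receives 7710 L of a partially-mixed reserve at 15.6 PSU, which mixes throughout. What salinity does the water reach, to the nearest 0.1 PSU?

After evaporation: salt = 18,800×24.5 = 460,600; volume = 18,800 − 7,700 = 11,100 L
After mixing: salt = 460,600 + 7,710×15.6 = 580,876; volume = 11,100 + 7,710 = 18,810 L
S = 580,876 / 18,810 = 30.8812 PSU

30.9 PSU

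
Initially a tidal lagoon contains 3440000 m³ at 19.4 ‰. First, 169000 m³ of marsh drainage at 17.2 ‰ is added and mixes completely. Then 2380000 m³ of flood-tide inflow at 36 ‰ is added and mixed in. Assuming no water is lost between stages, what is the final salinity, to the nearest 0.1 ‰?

25.9 ‰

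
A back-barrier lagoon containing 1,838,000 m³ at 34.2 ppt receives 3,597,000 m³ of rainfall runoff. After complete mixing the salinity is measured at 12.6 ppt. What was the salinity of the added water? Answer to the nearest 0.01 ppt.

1.56 ppt

Salt balance: 1,838,000×34.2 + 3,597,000×S = 5,435,000×12.6
62,859,600 + 3,597,000·S = 68,481,000
S = (68,481,000 − 62,859,600) / 3,597,000 = 1.5628 ppt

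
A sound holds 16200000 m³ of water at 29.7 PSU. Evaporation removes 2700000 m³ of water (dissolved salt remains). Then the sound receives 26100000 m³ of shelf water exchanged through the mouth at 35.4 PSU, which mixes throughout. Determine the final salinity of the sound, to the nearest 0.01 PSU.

35.48 PSU

After evaporation: salt = 16,200,000×29.7 = 481,140,000; volume = 16,200,000 − 2,700,000 = 13,500,000 m³
After mixing: salt = 481,140,000 + 26,100,000×35.4 = 1,405,080,000; volume = 13,500,000 + 26,100,000 = 39,600,000 m³
S = 1,405,080,000 / 39,600,000 = 35.4818 PSU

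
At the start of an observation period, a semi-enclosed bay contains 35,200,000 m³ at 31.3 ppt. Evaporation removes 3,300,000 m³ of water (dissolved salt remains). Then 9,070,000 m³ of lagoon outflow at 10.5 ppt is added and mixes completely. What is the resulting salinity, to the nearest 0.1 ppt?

29.2 ppt

After evaporation: salt = 35,200,000×31.3 = 1,101,760,000; volume = 35,200,000 − 3,300,000 = 31,900,000 m³
After mixing: salt = 1,101,760,000 + 9,070,000×10.5 = 1,196,995,000; volume = 31,900,000 + 9,070,000 = 40,970,000 m³
S = 1,196,995,000 / 40,970,000 = 29.2164 ppt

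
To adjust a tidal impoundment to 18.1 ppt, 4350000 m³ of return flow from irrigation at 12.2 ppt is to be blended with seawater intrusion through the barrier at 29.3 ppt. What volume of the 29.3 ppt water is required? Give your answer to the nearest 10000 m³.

2290000 m³

Salt balance: 4,350,000×12.2 + V×29.3 = (4,350,000+V)×18.1
53,070,000 + 29.3V = 78,735,000 + 18.1V
25,665,000 = 11.2V
V = 2,291,517.86 m³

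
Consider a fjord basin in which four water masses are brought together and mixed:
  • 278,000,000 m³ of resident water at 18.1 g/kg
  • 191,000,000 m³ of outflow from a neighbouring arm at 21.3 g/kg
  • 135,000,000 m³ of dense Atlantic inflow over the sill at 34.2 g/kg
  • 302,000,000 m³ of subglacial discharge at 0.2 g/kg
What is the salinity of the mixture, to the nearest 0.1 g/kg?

15.2 g/kg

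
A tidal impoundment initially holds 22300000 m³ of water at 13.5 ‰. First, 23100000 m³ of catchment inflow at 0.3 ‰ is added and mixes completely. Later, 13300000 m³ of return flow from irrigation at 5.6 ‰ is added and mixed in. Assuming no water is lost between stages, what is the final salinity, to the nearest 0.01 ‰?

6.52 ‰

Mass of salt is conserved:
Initial salt = 22,300,000×13.5 = 301,050,000
After stage 1: salt = 301,050,000 + 23,100,000×0.3 = 307,980,000; volume = 45,400,000 m³; S = 6.784 ‰
After stage 2: salt = 307,980,000 + 13,300,000×5.6 = 382,460,000; volume = 58,700,000 m³
S = 382,460,000 / 58,700,000 = 6.5155 ‰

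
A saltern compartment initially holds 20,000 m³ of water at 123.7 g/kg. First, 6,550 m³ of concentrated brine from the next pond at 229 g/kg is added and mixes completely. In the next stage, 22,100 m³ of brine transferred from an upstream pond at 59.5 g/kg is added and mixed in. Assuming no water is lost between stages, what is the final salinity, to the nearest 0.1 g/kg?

108.7 g/kg

Salt balance:
Initial salt = 20,000×123.7 = 2,474,000
After stage 1: salt = 2,474,000 + 6,550×229 = 3,973,950; volume = 26,550 m³; S = 149.678 g/kg
After stage 2: salt = 3,973,950 + 22,100×59.5 = 5,288,900; volume = 48,650 m³
S = 5,288,900 / 48,650 = 108.7133 g/kg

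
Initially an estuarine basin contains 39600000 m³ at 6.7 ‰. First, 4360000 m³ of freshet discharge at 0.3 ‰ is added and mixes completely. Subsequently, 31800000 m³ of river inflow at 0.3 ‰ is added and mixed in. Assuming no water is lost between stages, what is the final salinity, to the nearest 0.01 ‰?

3.65 ‰

Weighted by volume,
Initial salt = 39,600,000×6.7 = 265,320,000
After stage 1: salt = 265,320,000 + 4,360,000×0.3 = 266,628,000; volume = 43,960,000 m³; S = 6.065 ‰
After stage 2: salt = 266,628,000 + 31,800,000×0.3 = 276,168,000; volume = 75,760,000 m³
S = 276,168,000 / 75,760,000 = 3.6453 ‰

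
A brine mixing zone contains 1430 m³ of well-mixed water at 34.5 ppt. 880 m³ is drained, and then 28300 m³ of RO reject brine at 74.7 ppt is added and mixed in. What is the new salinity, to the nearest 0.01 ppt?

73.93 ppt

Remaining after removal: 550 m³ at 34.5 ppt (salt = 18,975)
After addition: salt = 18,975 + 28,300×74.7 = 2,132,985; volume = 28,850 m³
S = 2,132,985 / 28,850 = 73.9336 ppt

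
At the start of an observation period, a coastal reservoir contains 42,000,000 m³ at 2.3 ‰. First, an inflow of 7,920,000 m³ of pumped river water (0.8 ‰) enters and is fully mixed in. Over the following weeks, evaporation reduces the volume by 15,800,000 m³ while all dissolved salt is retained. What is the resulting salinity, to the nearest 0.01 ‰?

After mixing: salt = 42,000,000×2.3 + 7,920,000×0.8 = 102,936,000; volume = 49,920,000 m³
After evaporation: salt unchanged = 102,936,000; volume = 49,920,000 − 15,800,000 = 34,120,000 m³
S = 102,936,000 / 34,120,000 = 3.0169 ‰

3.02 ‰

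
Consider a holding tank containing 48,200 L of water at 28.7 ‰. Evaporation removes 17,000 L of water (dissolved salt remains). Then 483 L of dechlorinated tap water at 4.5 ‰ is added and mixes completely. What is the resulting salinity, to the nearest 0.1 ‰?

After evaporation: salt = 48,200×28.7 = 1,383,340; volume = 48,200 − 17,000 = 31,200 L
After mixing: salt = 1,383,340 + 483×4.5 = 1,385,513.5; volume = 31,200 + 483 = 31,683 L
S = 1,385,513.5 / 31,683 = 43.7305 ‰

43.7 ‰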